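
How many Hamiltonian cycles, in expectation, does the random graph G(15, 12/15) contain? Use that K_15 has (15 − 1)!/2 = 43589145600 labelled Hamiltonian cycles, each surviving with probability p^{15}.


K_15 has (15 − 1)!/2 = 43589145600 labelled Hamiltonian cycles.
For each such Hamiltonian cycle H, let X_H = 1 if all 15 edges of H are present in G. Then P[X_H = 1] = p^{15} = (4/5)^{15} = 1073741824/30517578125.
Summing the indicators: E[X] = Σ_H E[X_H] = 43589145600 · p^{15} = 43589145600 · 1073741824/30517578125 = 1872139548125822976/1220703125.
Numerically: E[X] ≈ 1.534e+09.

E[X] = 43589145600 · (4/5)^{15} = 1872139548125822976/1220703125 ≈ 1.534e+09.


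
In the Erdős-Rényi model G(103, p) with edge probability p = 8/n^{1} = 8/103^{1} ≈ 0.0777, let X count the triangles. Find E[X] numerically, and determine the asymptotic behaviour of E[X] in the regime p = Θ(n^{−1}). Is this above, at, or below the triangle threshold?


Number of potential triangles: C(103, 3) = 176851.
Each occurs with probability p³ ≈ (0.0777)³ ≈ 4.68553e-04.
By linearity: E[X] = C(103, 3)·p³ ≈ 176851 · 4.68553e-04 ≈ 82.864.
Here α = 1, so p = 8/n is exactly at the triangle threshold p ~ 1/n. Asymptotically E[X] → c³/6 = 8³/6 = 256/3 ≈ 85.333, a bounded constant. In this regime the triangle count is asymptotically Poisson(c³/6).

E[X] ≈ 82.864; in regime p = Θ(1/n^{1}) E[X] stays bounded (at the triangle threshold p ~ 1/n).


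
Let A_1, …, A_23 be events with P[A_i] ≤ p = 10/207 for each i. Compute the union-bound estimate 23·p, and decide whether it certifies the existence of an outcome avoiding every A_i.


Union bound: P[∪_{i=1}^{23} A_i] ≤ Σ_i P[A_i] ≤ 23·p = 23·(10/207) = 10/9.
Numerically: 10/9 ≈ 1.1111111.
Is 10/9 < 1? NO.
Since the bound 10/9 is ≥ 1, the union bound is uninformative here; it does NOT by itself certify existence.

23·p = 10/9 ≈ 1.1111111; existence NOT certified by the union bound.


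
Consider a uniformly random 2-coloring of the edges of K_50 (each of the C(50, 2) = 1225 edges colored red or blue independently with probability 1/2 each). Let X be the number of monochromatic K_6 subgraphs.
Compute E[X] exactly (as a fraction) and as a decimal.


Let X = Σ_S X_S over the C(50, 6) = 15890700 subsets S of size 6, where X_S = 1 if the K_6 on S is monochromatic.
For a fixed S, the K_6 on S has C(6, 2) = 15 edges. P[all 15 edges red] = (1/2)^15, and likewise for blue, so P[monochromatic] = 2·(1/2)^15 = 2^{1 − 15} = 1/16384.
By linearity of expectation: E[X] = C(50, 6) · 2^{1 − 15} = 15890700 · 1/16384 = 3972675/4096.
Numerically: E[X] ≈ 969.89136.

E[X] = C(50,6)·2^(1−C(6,2)) = 3972675/4096 ≈ 969.89136.


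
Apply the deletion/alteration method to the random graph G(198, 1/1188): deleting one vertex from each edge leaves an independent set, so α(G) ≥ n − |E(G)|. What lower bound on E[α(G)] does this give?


E[|E(G)|] = C(198, 2)·p = 19503 · (1/1188) = 197/12.
E[α(G)] ≥ n − E[|E(G)|] = 198 − 197/12 = 2179/12.
Numerically: ≈ 181.583.
(This is only a lower bound; the true E[α(G)] may be larger.)

E[α(G)] ≥ 2179/12 ≈ 181.583.


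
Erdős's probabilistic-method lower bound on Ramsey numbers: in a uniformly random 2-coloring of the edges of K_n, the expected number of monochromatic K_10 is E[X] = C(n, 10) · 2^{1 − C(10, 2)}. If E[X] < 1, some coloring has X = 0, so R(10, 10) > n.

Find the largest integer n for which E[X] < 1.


We need C(n, 10) · 2^{1 − 45} < 1, i.e. C(n, 10) < 2^{45 − 1} = 17592186044416.
Check values of n near the boundary:
  n = 94: C(94, 10) = 9041256841903; 9041256841903 < 17592186044416? YES
  n = 95: C(95, 10) = 10104934117421; 10104934117421 < 17592186044416? YES
  n = 96: C(96, 10) = 11279926456656; 11279926456656 < 17592186044416? YES
  n = 97: C(97, 10) = 12576469727536; 12576469727536 < 17592186044416? YES
  n = 98: C(98, 10) = 14005614014756; 14005614014756 < 17592186044416? YES
  n = 99: C(99, 10) = 15579278510796; 15579278510796 < 17592186044416? YES
  n = 100: C(100, 10) = 17310309456440; 17310309456440 < 17592186044416? YES
  n = 101: C(101, 10) = 19212541264840; 19212541264840 < 17592186044416? NO
The largest n with C(n, 10) < 17592186044416 is n = 100 (where E[X] = 2163788682055/2199023255552 ≈ 0.983977). Hence R(10, 10) > 100, i.e. R(10, 10) ≥ 101.

Largest n = 100; hence R(10, 10) > 100.


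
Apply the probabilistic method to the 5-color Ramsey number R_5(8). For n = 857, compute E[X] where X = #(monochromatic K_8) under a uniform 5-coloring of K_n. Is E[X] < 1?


E[X] = C(857, 8) · 5^{1 − 28} = 6983854138365964575 · 5^{−27} = 6983854138365964575/7450580596923828125.
As a reduced fraction: E[X] = 279354165534638583/298023223876953125 ≈ 0.937357.
Is E[X] < 1? YES.
Since E[X] < 1, there exists a 5-coloring of K_{857} with no monochromatic K_8; hence R_5(8) > 857.

E[X] = 279354165534638583/298023223876953125 ≈ 0.937357; E[X] < 1, so R_5(8) > 857.


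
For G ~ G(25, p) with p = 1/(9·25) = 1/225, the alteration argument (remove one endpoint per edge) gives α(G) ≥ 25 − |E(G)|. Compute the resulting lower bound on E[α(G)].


E[|E(G)|] = C(25, 2)·p = 300 · (1/225) = 4/3.
E[α(G)] ≥ n − E[|E(G)|] = 25 − 4/3 = 71/3.
Numerically: ≈ 23.66667.
(This is only a lower bound; the true E[α(G)] may be larger.)

E[α(G)] ≥ 71/3 ≈ 23.66667.


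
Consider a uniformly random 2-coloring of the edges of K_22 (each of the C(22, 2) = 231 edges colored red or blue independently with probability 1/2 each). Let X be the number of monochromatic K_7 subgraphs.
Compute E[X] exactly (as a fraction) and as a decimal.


Let X = Σ_S X_S over the C(22, 7) = 170544 subsets S of size 7, where X_S = 1 if the K_7 on S is monochromatic.
For a fixed S, the K_7 on S has C(7, 2) = 21 edges. P[all 21 edges red] = (1/2)^21, and likewise for blue, so P[monochromatic] = 2·(1/2)^21 = 2^{1 − 21} = 1/1048576.
By linearity: E[X] = C(22, 7) · 2^{1 − 21} = 170544 · 1/1048576 = 10659/65536.
Numerically: E[X] ≈ 0.1626.

E[X] = C(22,7)·2^(1−C(7,2)) = 10659/65536 ≈ 0.1626.


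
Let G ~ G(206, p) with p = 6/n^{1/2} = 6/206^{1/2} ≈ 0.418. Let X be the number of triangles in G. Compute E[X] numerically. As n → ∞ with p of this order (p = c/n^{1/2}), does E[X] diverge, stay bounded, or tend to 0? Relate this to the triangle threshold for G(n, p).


Number of potential triangles: C(206, 3) = 1435820.
Each occurs with probability p³ ≈ (0.418)³ ≈ 7.305550e-02.
By linearity: E[X] = C(206, 3)·p³ ≈ 1435820 · 7.305550e-02 ≈ 104894.5488.
Since α = 1/2 < 1, p = c/n^{1/2} ≫ 1/n is above the triangle threshold p ~ 1/n. Asymptotically E[X] ~ (c³/6)·n^{3(1−α)} = (6³/6)·n^{1.5} → ∞; triangles are abundant w.h.p.

E[X] ≈ 104894.5488; in regime p = Θ(1/n^{1/2}) E[X] diverges (above the triangle threshold p ~ 1/n).


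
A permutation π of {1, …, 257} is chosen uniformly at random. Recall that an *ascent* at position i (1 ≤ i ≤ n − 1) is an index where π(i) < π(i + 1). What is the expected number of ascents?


Write X = Σ X_I over i = 1, …, 256, with X_I the indicator of one ascent.
There are 256 indicators.
For each fixed i, the pair (π(i), π(i+1)) is a uniformly random ordered pair of distinct values from {1, …, 257}; by symmetry P[π(i) < π(i+1)] = 1/2.
By linearity: E[X] = 256 · (1/2) = (257 − 1) · (1/2) = 128 ≈ 128.00000.

E[X] = 128 = 128.00000.


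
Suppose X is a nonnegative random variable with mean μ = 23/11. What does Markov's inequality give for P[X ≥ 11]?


μ = E[X] = 23/11, a = 11.
Markov: P[X ≥ 11] ≤ μ/a = (23/11)/11 = 23/121.
Numerically: ≈ 0.190.
(Since a = 11 > μ = 2.091, the bound 23/121 is < 1 and informative.)

P[X ≥ 11] ≤ 23/121 ≈ 0.190.


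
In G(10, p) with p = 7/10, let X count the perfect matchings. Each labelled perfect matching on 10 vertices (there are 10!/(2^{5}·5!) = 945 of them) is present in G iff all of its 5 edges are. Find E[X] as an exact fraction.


K_10 has 10!/(2^{5}·5!) = 945 labelled perfect matchings.
For each such perfect matching H, let X_H = 1 if all 5 edges of H are present in G. Then P[X_H = 1] = p^{5} = (7/10)^{5} = 16807/100000.
By linearity of expectation: E[X] = Σ_H E[X_H] = 945 · p^{5} = 945 · 16807/100000 = 3176523/20000.
Numerically: E[X] ≈ 158.8.

E[X] = 945 · (7/10)^{5} = 3176523/20000 ≈ 158.8.


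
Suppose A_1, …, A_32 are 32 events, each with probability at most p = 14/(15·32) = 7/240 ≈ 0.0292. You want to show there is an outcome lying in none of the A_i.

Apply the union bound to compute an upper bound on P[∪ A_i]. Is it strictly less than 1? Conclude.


Union bound: P[∪_{i=1}^{32} A_i] ≤ Σ_i P[A_i] ≤ 32·p = 32·(7/240) = 14/15.
Numerically: 14/15 ≈ 0.9333.
Is 14/15 < 1? YES.
Since P[∪ A_i] ≤ 14/15 < 1, the complement has P[∩ A_i^c] ≥ 1 − 14/15 = 1/15 > 0, so some outcome avoids every A_i.

32·p = 14/15 ≈ 0.9333; existence CERTIFIED by the union bound.


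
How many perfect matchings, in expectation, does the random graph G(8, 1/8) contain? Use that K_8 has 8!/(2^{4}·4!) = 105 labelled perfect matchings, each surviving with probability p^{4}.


K_8 has 8!/(2^{4}·4!) = 105 labelled perfect matchings.
For each such perfect matching H, let X_H = 1 if all 4 edges of H are present in G. Then P[X_H = 1] = p^{4} = (1/8)^{4} = 1/4096.
Summing the indicators: E[X] = Σ_H E[X_H] = 105 · p^{4} = 105 · 1/4096 = 105/4096.
Numerically: E[X] ≈ 0.025635.

E[X] = 105 · (1/8)^{4} = 105/4096 ≈ 0.025635.


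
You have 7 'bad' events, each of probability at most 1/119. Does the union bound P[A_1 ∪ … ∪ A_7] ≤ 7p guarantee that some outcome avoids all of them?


Union bound: P[∪_{i=1}^{7} A_i] ≤ Σ_i P[A_i] ≤ 7·p = 7·(1/119) = 1/17.
Numerically: 1/17 ≈ 0.0588.
Is 1/17 < 1? YES.
Since P[∪ A_i] ≤ 1/17 < 1, the complement has P[∩ A_i^c] ≥ 1 − 1/17 = 16/17 > 0, so some outcome avoids every A_i.

7·p = 1/17 ≈ 0.0588; existence CERTIFIED by the union bound.


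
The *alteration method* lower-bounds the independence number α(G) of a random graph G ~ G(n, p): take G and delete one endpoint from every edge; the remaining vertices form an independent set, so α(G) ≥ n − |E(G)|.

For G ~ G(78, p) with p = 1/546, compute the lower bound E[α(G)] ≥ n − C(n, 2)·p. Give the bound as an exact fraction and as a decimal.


E[|E(G)|] = C(78, 2)·p = 3003 · (1/546) = 11/2.
E[α(G)] ≥ n − E[|E(G)|] = 78 − 11/2 = 145/2.
Numerically: ≈ 72.500.
(This is only a lower bound; the true E[α(G)] may be larger.)

E[α(G)] ≥ 145/2 ≈ 72.500.


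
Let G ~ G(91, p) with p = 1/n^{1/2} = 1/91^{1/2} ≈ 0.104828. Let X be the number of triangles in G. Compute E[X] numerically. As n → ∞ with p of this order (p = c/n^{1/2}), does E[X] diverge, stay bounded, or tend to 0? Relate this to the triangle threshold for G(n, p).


Number of potential triangles: C(91, 3) = 121485.
Each occurs with probability p³ ≈ (0.104828)³ ≈ 1.15196136e-03.
By linearity: E[X] = C(91, 3)·p³ ≈ 121485 · 1.15196136e-03 ≈ 139.946026.
Since α = 1/2 < 1, p = c/n^{1/2} ≫ 1/n is above the triangle threshold p ~ 1/n. Asymptotically E[X] ~ (c³/6)·n^{3(1−α)} = (1³/6)·n^{1.5} → ∞; triangles are abundant w.h.p.

E[X] ≈ 139.946026; in regime p = Θ(1/n^{1/2}) E[X] diverges (above the triangle threshold p ~ 1/n).


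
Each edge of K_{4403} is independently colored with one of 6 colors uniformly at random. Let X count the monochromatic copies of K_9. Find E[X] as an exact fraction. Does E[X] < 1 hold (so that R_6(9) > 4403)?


E[X] = C(4403, 9) · 6^{1 − 36} = 1699894433046281918452233150 · 6^{−35} = 1699894433046281918452233150/1719070799748422591028658176.
As a reduced fraction: E[X] = 283315738841046986408705525/286511799958070431838109696 ≈ 0.98884.
Is E[X] < 1? YES.
Since E[X] < 1, there exists a 6-coloring of K_{4403} with no monochromatic K_9; hence R_6(9) > 4403.

E[X] = 283315738841046986408705525/286511799958070431838109696 ≈ 0.98884; E[X] < 1, so R_6(9) > 4403.


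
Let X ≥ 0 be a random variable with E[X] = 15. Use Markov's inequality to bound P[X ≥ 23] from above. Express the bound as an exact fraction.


μ = E[X] = 15, a = 23.
Markov: P[X ≥ 23] ≤ μ/a = (15)/23 = 15/23.
Numerically: ≈ 0.652.
(Since a = 23 > μ = 15.000, the bound 15/23 is < 1 and informative.)

P[X ≥ 23] ≤ 15/23 ≈ 0.652.


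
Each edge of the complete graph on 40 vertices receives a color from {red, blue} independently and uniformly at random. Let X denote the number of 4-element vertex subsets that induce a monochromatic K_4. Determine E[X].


Let X = Σ_S X_S over the C(40, 4) = 91390 subsets S of size 4, where X_S = 1 if the K_4 on S is monochromatic.
For a fixed S, the K_4 on S has C(4, 2) = 6 edges. P[all 6 edges red] = (1/2)^6, and likewise for blue, so P[monochromatic] = 2·(1/2)^6 = 2^{1 − 6} = 1/32.
Summing: E[X] = C(40, 4) · 2^{1 − 6} = 91390 · 1/32 = 45695/16.
Numerically: E[X] ≈ 2855.937500.

E[X] = C(40,4)·2^(1−C(4,2)) = 45695/16 ≈ 2855.937500.


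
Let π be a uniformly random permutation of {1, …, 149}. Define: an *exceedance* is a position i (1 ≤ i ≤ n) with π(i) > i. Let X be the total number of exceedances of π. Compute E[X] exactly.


Write X = Σ_{i=1}^{149} X_i, where X_i = 1_{π(i) > i}.
For each fixed i, π(i) is uniform over {1, …, 149} (marginal of a uniform permutation), so P[π(i) > i] = (n − i)/n. Summing: Σ_{i=1}^{149} (n − i)/n = (0 + 1 + … + 148)/149 = 149(149 − 1)/(2·149) = (149 − 1)/2.
Hence E[X] = Σ_{i=1}^{149} (149 − i)/149 = 74 ≈ 74.000.

E[X] = 74 = 74.000.


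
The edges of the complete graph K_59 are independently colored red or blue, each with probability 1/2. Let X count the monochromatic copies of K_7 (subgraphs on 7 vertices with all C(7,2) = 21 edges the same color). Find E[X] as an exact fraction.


Let X = Σ_S X_S over the C(59, 7) = 341149446 subsets S of size 7, where X_S = 1 if the K_7 on S is monochromatic.
For a fixed S, the K_7 on S has C(7, 2) = 21 edges. P[all 21 edges red] = (1/2)^21, and likewise for blue, so P[monochromatic] = 2·(1/2)^21 = 2^{1 − 21} = 1/1048576.
By linearity: E[X] = C(59, 7) · 2^{1 − 21} = 341149446 · 1/1048576 = 170574723/524288.
Numerically: E[X] ≈ 325.345465.

E[X] = C(59,7)·2^(1−C(7,2)) = 170574723/524288 ≈ 325.345465.


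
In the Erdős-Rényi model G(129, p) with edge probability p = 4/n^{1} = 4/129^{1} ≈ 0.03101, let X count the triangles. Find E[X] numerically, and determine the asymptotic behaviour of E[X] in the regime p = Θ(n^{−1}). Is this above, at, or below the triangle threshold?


Number of potential triangles: C(129, 3) = 349504.
Each occurs with probability p³ ≈ (0.03101)³ ≈ 2.981335e-05.
By linearity: E[X] = C(129, 3)·p³ ≈ 349504 · 2.981335e-05 ≈ 10.4199.
Here α = 1, so p = 4/n is exactly at the triangle threshold p ~ 1/n. Asymptotically E[X] → c³/6 = 4³/6 = 32/3 ≈ 10.6667, a bounded constant. In this regime the triangle count is asymptotically Poisson(c³/6).

E[X] ≈ 10.4199; in regime p = Θ(1/n^{1}) E[X] stays bounded (at the triangle threshold p ~ 1/n).


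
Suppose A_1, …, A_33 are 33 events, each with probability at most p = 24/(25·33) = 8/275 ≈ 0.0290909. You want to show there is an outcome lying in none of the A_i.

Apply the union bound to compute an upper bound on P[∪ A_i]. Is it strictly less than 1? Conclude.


Union bound: P[∪_{i=1}^{33} A_i] ≤ Σ_i P[A_i] ≤ 33·p = 33·(8/275) = 24/25.
Numerically: 24/25 ≈ 0.9600000.
Is 24/25 < 1? YES.
Since P[∪ A_i] ≤ 24/25 < 1, the complement has P[∩ A_i^c] ≥ 1 − 24/25 = 1/25 > 0, so some outcome avoids every A_i.

33·p = 24/25 ≈ 0.9600000; existence CERTIFIED by the union bound.


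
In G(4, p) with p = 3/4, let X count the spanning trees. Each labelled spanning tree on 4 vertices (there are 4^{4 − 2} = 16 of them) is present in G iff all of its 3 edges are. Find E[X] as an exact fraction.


K_4 has 4^{4 − 2} = 16 labelled spanning trees.
For each such spanning tree H, let X_H = 1 if all 3 edges of H are present in G. Then P[X_H = 1] = p^{3} = (3/4)^{3} = 27/64.
Summing the indicators: E[X] = Σ_H E[X_H] = 16 · p^{3} = 16 · 27/64 = 27/4.
Numerically: E[X] ≈ 6.75.

E[X] = 16 · (3/4)^{3} = 27/4 ≈ 6.75.


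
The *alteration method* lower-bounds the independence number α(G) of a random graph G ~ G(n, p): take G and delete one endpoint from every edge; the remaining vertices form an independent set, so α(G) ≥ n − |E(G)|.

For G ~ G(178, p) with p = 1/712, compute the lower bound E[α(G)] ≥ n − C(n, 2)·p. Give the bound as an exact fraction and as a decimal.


E[|E(G)|] = C(178, 2)·p = 15753 · (1/712) = 177/8.
E[α(G)] ≥ n − E[|E(G)|] = 178 − 177/8 = 1247/8.
Numerically: ≈ 155.8750.
(This is only a lower bound; the true E[α(G)] may be larger.)

E[α(G)] ≥ 1247/8 ≈ 155.8750.


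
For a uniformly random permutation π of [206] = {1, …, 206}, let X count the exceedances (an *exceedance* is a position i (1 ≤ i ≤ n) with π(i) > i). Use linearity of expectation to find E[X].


Write X = Σ_{i=1}^{206} X_i, where X_i = 1_{π(i) > i}.
For each fixed i, π(i) is uniform over {1, …, 206} (marginal of a uniform permutation), so P[π(i) > i] = (n − i)/n. Summing: Σ_{i=1}^{206} (n − i)/n = (0 + 1 + … + 205)/206 = 206(206 − 1)/(2·206) = (206 − 1)/2.
Hence E[X] = Σ_{i=1}^{206} (206 − i)/206 = 205/2 ≈ 102.5000.

E[X] = 205/2 = 102.5000.


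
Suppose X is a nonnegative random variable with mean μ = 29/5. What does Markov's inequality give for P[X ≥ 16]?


μ = E[X] = 29/5, a = 16.
Markov: P[X ≥ 16] ≤ μ/a = (29/5)/16 = 29/80.
Numerically: ≈ 0.362500.
(Since a = 16 > μ = 5.800000, the bound 29/80 is < 1 and informative.)

P[X ≥ 16] ≤ 29/80 ≈ 0.362500.


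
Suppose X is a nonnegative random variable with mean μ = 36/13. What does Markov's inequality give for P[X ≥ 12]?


μ = E[X] = 36/13, a = 12.
Markov: P[X ≥ 12] ≤ μ/a = (36/13)/12 = 3/13.
Numerically: ≈ 0.230769.
(Since a = 12 > μ = 2.769231, the bound 3/13 is < 1 and informative.)

P[X ≥ 12] ≤ 3/13 ≈ 0.230769.


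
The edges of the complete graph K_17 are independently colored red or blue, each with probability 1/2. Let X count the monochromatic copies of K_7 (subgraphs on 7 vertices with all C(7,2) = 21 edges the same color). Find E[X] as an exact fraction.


Let X = Σ_S X_S over the C(17, 7) = 19448 subsets S of size 7, where X_S = 1 if the K_7 on S is monochromatic.
For a fixed S, the K_7 on S has C(7, 2) = 21 edges. P[all 21 edges red] = (1/2)^21, and likewise for blue, so P[monochromatic] = 2·(1/2)^21 = 2^{1 − 21} = 1/1048576.
By linearity of expectation: E[X] = C(17, 7) · 2^{1 − 21} = 19448 · 1/1048576 = 2431/131072.
Numerically: E[X] ≈ 0.019.

E[X] = C(17,7)·2^(1−C(7,2)) = 2431/131072 ≈ 0.019.


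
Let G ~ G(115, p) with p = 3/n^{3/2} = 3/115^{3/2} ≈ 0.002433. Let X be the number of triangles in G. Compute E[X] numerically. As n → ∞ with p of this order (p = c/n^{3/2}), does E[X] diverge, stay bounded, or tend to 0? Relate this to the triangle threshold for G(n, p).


Number of potential triangles: C(115, 3) = 246905.
Each occurs with probability p³ ≈ (0.002433)³ ≈ 1.439539e-08.
By linearity: E[X] = C(115, 3)·p³ ≈ 246905 · 1.439539e-08 ≈ 0.0036.
Since α = 3/2 > 1, p = c/n^{3/2} = o(1/n) is below the triangle threshold p ~ 1/n. Asymptotically E[X] ~ (c³/6)·n^{3(1−α)} = (3³/6)·n^{-1.5} → 0, so by Markov's inequality G has no triangles w.h.p.

E[X] ≈ 0.0036; in regime p = Θ(1/n^{3/2}) E[X] tends to 0 (below the triangle threshold p ~ 1/n).


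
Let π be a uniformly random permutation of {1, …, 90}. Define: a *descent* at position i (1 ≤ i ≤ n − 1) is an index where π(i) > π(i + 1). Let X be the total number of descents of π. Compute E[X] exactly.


Write X = Σ X_I over i = 1, …, 89, with X_I the indicator of one descent.
There are 89 indicators.
For each fixed i, the pair (π(i), π(i+1)) is a uniformly random ordered pair of distinct values from {1, …, 90}; by symmetry P[π(i) > π(i+1)] = 1/2.
By linearity: E[X] = 89 · (1/2) = (90 − 1) · (1/2) = 89/2 ≈ 44.5000.

E[X] = 89/2 = 44.5000.


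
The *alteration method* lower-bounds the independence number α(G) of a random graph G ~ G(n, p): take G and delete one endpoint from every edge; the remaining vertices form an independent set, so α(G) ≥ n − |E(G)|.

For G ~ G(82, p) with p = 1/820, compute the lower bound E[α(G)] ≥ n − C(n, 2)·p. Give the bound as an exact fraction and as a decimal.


E[|E(G)|] = C(82, 2)·p = 3321 · (1/820) = 81/20.
E[α(G)] ≥ n − E[|E(G)|] = 82 − 81/20 = 1559/20.
Numerically: ≈ 77.950.
(This is only a lower bound; the true E[α(G)] may be larger.)

E[α(G)] ≥ 1559/20 ≈ 77.950.


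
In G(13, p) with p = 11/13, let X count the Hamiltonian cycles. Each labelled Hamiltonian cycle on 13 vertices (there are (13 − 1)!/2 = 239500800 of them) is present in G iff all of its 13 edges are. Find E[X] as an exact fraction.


K_13 has (13 − 1)!/2 = 239500800 labelled Hamiltonian cycles.
For each such Hamiltonian cycle H, let X_H = 1 if all 13 edges of H are present in G. Then P[X_H = 1] = p^{13} = (11/13)^{13} = 34522712143931/302875106592253.
Summing the indicators: E[X] = Σ_H E[X_H] = 239500800 · p^{13} = 239500800 · 34522712143931/302875106592253 = 8268217176641189644800/302875106592253.
Numerically: E[X] ≈ 2.7299e+07.

E[X] = 239500800 · (11/13)^{13} = 8268217176641189644800/302875106592253 ≈ 2.7299e+07.


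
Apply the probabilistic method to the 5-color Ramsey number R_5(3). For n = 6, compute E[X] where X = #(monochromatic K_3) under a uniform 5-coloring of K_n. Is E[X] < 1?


E[X] = C(6, 3) · 5^{1 − 3} = 20 · 5^{−2} = 20/25.
As a reduced fraction: E[X] = 4/5 ≈ 0.80000.
Is E[X] < 1? YES.
Since E[X] < 1, there exists a 5-coloring of K_{6} with no monochromatic K_3; hence R_5(3) > 6.

E[X] = 4/5 ≈ 0.80000; E[X] < 1, so R_5(3) > 6.


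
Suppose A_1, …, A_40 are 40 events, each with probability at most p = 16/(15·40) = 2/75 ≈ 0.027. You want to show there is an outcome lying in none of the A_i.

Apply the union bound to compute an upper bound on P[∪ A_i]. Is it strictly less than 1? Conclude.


Union bound: P[∪_{i=1}^{40} A_i] ≤ Σ_i P[A_i] ≤ 40·p = 40·(2/75) = 16/15.
Numerically: 16/15 ≈ 1.067.
Is 16/15 < 1? NO.
Since the bound 16/15 is ≥ 1, the union bound is uninformative here; it does NOT by itself certify existence.

40·p = 16/15 ≈ 1.067; existence NOT certified by the union bound.


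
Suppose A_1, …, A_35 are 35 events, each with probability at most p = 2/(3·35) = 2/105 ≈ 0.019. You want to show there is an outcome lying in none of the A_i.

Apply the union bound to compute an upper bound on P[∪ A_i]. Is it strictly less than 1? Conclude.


Union bound: P[∪_{i=1}^{35} A_i] ≤ Σ_i P[A_i] ≤ 35·p = 35·(2/105) = 2/3.
Numerically: 2/3 ≈ 0.667.
Is 2/3 < 1? YES.
Since P[∪ A_i] ≤ 2/3 < 1, the complement has P[∩ A_i^c] ≥ 1 − 2/3 = 1/3 > 0, so some outcome avoids every A_i.

35·p = 2/3 ≈ 0.667; existence CERTIFIED by the union bound.


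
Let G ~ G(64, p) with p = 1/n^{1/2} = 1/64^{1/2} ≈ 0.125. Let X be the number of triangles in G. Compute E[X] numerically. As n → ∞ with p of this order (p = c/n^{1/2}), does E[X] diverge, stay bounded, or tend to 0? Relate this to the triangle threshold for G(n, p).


Number of potential triangles: C(64, 3) = 41664.
Each occurs with probability p³ ≈ (0.125)³ ≈ 1.953125e-03.
By linearity: E[X] = C(64, 3)·p³ ≈ 41664 · 1.953125e-03 ≈ 81.3750.
Since α = 1/2 < 1, p = c/n^{1/2} ≫ 1/n is above the triangle threshold p ~ 1/n. Asymptotically E[X] ~ (c³/6)·n^{3(1−α)} = (1³/6)·n^{1.5} → ∞; triangles are abundant w.h.p.

E[X] ≈ 81.3750; in regime p = Θ(1/n^{1/2}) E[X] diverges (above the triangle threshold p ~ 1/n).


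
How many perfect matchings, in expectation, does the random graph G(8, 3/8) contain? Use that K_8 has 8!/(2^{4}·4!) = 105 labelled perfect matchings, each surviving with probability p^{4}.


K_8 has 8!/(2^{4}·4!) = 105 labelled perfect matchings.
For each such perfect matching H, let X_H = 1 if all 4 edges of H are present in G. Then P[X_H = 1] = p^{4} = (3/8)^{4} = 81/4096.
Summing the indicators: E[X] = Σ_H E[X_H] = 105 · p^{4} = 105 · 81/4096 = 8505/4096.
Numerically: E[X] ≈ 2.07642.

E[X] = 105 · (3/8)^{4} = 8505/4096 ≈ 2.07642.


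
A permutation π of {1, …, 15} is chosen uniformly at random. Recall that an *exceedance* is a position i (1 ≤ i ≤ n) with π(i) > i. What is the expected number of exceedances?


Write X = Σ_{i=1}^{15} X_i, where X_i = 1_{π(i) > i}.
For each fixed i, π(i) is uniform over {1, …, 15} (marginal of a uniform permutation), so P[π(i) > i] = (n − i)/n. Summing: Σ_{i=1}^{15} (n − i)/n = (0 + 1 + … + 14)/15 = 15(15 − 1)/(2·15) = (15 − 1)/2.
Hence E[X] = Σ_{i=1}^{15} (15 − i)/15 = 7 ≈ 7.000000.

E[X] = 7 = 7.000000.


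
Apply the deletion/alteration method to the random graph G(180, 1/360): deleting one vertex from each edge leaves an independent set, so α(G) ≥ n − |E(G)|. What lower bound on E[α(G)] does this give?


E[|E(G)|] = C(180, 2)·p = 16110 · (1/360) = 179/4.
E[α(G)] ≥ n − E[|E(G)|] = 180 − 179/4 = 541/4.
Numerically: ≈ 135.2500.
(This is only a lower bound; the true E[α(G)] may be larger.)

E[α(G)] ≥ 541/4 ≈ 135.2500.


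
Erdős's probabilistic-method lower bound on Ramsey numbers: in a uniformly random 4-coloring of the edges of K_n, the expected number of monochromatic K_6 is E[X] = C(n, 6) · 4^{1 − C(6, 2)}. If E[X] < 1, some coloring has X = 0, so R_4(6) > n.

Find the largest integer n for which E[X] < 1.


We need C(n, 6) · 4^{1 − 15} < 1, i.e. C(n, 6) < 4^{15 − 1} = 268435456.
Check values of n near the boundary:
  n = 77: C(77, 6) = 237093780; 237093780 < 268435456? YES
  n = 78: C(78, 6) = 256851595; 256851595 < 268435456? YES
  n = 79: C(79, 6) = 277962685; 277962685 < 268435456? NO
  n = 80: C(80, 6) = 300500200; 300500200 < 268435456? NO
  n = 81: C(81, 6) = 324540216; 324540216 < 268435456? NO
The largest n with C(n, 6) < 268435456 is n = 78 (where E[X] = 256851595/268435456 ≈ 0.9568468). Hence R_4(6) > 78, i.e. R_4(6) ≥ 79.

Largest n = 78; hence R_4(6) > 78.


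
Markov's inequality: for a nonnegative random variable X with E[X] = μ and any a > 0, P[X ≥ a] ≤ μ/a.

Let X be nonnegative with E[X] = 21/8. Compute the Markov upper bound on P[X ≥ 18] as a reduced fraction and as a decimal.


μ = E[X] = 21/8, a = 18.
Markov: P[X ≥ 18] ≤ μ/a = (21/8)/18 = 7/48.
Numerically: ≈ 0.1458.
(Since a = 18 > μ = 2.6250, the bound 7/48 is < 1 and informative.)

P[X ≥ 18] ≤ 7/48 ≈ 0.1458.


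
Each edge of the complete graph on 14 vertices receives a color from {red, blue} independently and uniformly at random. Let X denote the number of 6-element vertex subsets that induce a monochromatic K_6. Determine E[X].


Let X = Σ_S X_S over the C(14, 6) = 3003 subsets S of size 6, where X_S = 1 if the K_6 on S is monochromatic.
For a fixed S, the K_6 on S has C(6, 2) = 15 edges. P[all 15 edges red] = (1/2)^15, and likewise for blue, so P[monochromatic] = 2·(1/2)^15 = 2^{1 − 15} = 1/16384.
Summing: E[X] = C(14, 6) · 2^{1 − 15} = 3003 · 1/16384 = 3003/16384.
Numerically: E[X] ≈ 0.1833.

E[X] = C(14,6)·2^(1−C(6,2)) = 3003/16384 ≈ 0.1833.


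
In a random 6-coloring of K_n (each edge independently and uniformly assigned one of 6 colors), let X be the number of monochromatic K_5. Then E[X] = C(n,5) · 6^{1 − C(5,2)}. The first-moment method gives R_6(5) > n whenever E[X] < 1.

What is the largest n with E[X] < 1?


We need C(n, 5) · 6^{1 − 10} < 1, i.e. C(n, 5) < 6^{10 − 1} = 10077696.
Check values of n near the boundary:
  n = 63: C(63, 5) = 7028847; 7028847 < 10077696? YES
  n = 64: C(64, 5) = 7624512; 7624512 < 10077696? YES
  n = 65: C(65, 5) = 8259888; 8259888 < 10077696? YES
  n = 66: C(66, 5) = 8936928; 8936928 < 10077696? YES
  n = 67: C(67, 5) = 9657648; 9657648 < 10077696? YES
  n = 68: C(68, 5) = 10424128; 10424128 < 10077696? NO
  n = 69: C(69, 5) = 11238513; 11238513 < 10077696? NO
The largest n with C(n, 5) < 10077696 is n = 67 (where E[X] = 67067/69984 ≈ 0.958). Hence R_6(5) > 67, i.e. R_6(5) ≥ 68.

Largest n = 67; hence R_6(5) > 67.


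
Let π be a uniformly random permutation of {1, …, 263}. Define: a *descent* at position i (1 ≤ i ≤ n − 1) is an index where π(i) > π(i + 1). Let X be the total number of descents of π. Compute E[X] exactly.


Write X = Σ X_I over i = 1, …, 262, with X_I the indicator of one descent.
There are 262 indicators.
For each fixed i, the pair (π(i), π(i+1)) is a uniformly random ordered pair of distinct values from {1, …, 263}; by symmetry P[π(i) > π(i+1)] = 1/2.
By linearity: E[X] = 262 · (1/2) = (263 − 1) · (1/2) = 131 ≈ 131.00000.

E[X] = 131 = 131.00000.


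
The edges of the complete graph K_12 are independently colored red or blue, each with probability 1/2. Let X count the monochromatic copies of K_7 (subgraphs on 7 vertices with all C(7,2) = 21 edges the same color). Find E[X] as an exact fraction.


Let X = Σ_S X_S over the C(12, 7) = 792 subsets S of size 7, where X_S = 1 if the K_7 on S is monochromatic.
For a fixed S, the K_7 on S has C(7, 2) = 21 edges. P[all 21 edges red] = (1/2)^21, and likewise for blue, so P[monochromatic] = 2·(1/2)^21 = 2^{1 − 21} = 1/1048576.
By linearity of expectation: E[X] = C(12, 7) · 2^{1 − 21} = 792 · 1/1048576 = 99/131072.
Numerically: E[X] ≈ 0.000755.

E[X] = C(12,7)·2^(1−C(7,2)) = 99/131072 ≈ 0.000755.


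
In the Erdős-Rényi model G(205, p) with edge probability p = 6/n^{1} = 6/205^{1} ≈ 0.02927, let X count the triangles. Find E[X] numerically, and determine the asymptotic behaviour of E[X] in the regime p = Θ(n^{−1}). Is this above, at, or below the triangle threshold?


Number of potential triangles: C(205, 3) = 1414910.
Each occurs with probability p³ ≈ (0.02927)³ ≈ 2.507218e-05.
By linearity: E[X] = C(205, 3)·p³ ≈ 1414910 · 2.507218e-05 ≈ 35.4749.
Here α = 1, so p = 6/n is exactly at the triangle threshold p ~ 1/n. Asymptotically E[X] → c³/6 = 6³/6 = 36 ≈ 36.0000, a bounded constant. In this regime the triangle count is asymptotically Poisson(c³/6).

E[X] ≈ 35.4749; in regime p = Θ(1/n^{1}) E[X] stays bounded (at the triangle threshold p ~ 1/n).


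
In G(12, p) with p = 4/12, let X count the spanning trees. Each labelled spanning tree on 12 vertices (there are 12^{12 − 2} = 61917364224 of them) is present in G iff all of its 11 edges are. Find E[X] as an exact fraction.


K_12 has 12^{12 − 2} = 61917364224 labelled spanning trees.
For each such spanning tree H, let X_H = 1 if all 11 edges of H are present in G. Then P[X_H = 1] = p^{11} = (1/3)^{11} = 1/177147.
By linearity of expectation: E[X] = Σ_H E[X_H] = 61917364224 · p^{11} = 61917364224 · 1/177147 = 1048576/3.
Numerically: E[X] ≈ 3.5e+05.

E[X] = 61917364224 · (1/3)^{11} = 1048576/3 ≈ 3.5e+05.


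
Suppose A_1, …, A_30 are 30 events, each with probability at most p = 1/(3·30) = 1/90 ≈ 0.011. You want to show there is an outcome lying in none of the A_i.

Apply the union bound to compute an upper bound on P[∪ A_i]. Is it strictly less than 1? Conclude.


Union bound: P[∪_{i=1}^{30} A_i] ≤ Σ_i P[A_i] ≤ 30·p = 30·(1/90) = 1/3.
Numerically: 1/3 ≈ 0.333.
Is 1/3 < 1? YES.
Since P[∪ A_i] ≤ 1/3 < 1, the complement has P[∩ A_i^c] ≥ 1 − 1/3 = 2/3 > 0, so some outcome avoids every A_i.

30·p = 1/3 ≈ 0.333; existence CERTIFIED by the union bound.


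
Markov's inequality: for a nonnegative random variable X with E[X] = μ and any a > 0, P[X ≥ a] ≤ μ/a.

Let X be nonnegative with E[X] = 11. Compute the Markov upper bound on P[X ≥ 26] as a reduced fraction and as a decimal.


μ = E[X] = 11, a = 26.
Markov: P[X ≥ 26] ≤ μ/a = (11)/26 = 11/26.
Numerically: ≈ 0.4231.
(Since a = 26 > μ = 11.0000, the bound 11/26 is < 1 and informative.)

P[X ≥ 26] ≤ 11/26 ≈ 0.4231.


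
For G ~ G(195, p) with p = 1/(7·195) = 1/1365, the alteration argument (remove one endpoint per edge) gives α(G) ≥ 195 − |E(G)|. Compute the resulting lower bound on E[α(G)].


E[|E(G)|] = C(195, 2)·p = 18915 · (1/1365) = 97/7.
E[α(G)] ≥ n − E[|E(G)|] = 195 − 97/7 = 1268/7.
Numerically: ≈ 181.14286.
(This is only a lower bound; the true E[α(G)] may be larger.)

E[α(G)] ≥ 1268/7 ≈ 181.14286.


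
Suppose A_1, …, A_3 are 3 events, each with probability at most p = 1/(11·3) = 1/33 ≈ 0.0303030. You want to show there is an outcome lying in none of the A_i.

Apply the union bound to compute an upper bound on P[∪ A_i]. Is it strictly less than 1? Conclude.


Union bound: P[∪_{i=1}^{3} A_i] ≤ Σ_i P[A_i] ≤ 3·p = 3·(1/33) = 1/11.
Numerically: 1/11 ≈ 0.0909091.
Is 1/11 < 1? YES.
Since P[∪ A_i] ≤ 1/11 < 1, the complement has P[∩ A_i^c] ≥ 1 − 1/11 = 10/11 > 0, so some outcome avoids every A_i.

3·p = 1/11 ≈ 0.0909091; existence CERTIFIED by the union bound.


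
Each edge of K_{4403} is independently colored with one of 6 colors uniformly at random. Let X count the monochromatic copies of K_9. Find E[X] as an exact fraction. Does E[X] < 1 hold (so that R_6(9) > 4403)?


E[X] = C(4403, 9) · 6^{1 − 36} = 1699894433046281918452233150 · 6^{−35} = 1699894433046281918452233150/1719070799748422591028658176.
As a reduced fraction: E[X] = 283315738841046986408705525/286511799958070431838109696 ≈ 0.9888449.
Is E[X] < 1? YES.
Since E[X] < 1, there exists a 6-coloring of K_{4403} with no monochromatic K_9; hence R_6(9) > 4403.

E[X] = 283315738841046986408705525/286511799958070431838109696 ≈ 0.9888449; E[X] < 1, so R_6(9) > 4403.


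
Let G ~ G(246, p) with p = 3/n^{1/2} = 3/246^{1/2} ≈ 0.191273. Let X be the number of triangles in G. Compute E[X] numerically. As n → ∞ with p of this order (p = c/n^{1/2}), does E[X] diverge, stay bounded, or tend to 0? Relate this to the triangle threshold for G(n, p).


Number of potential triangles: C(246, 3) = 2450980.
Each occurs with probability p³ ≈ (0.191273)³ ≈ 6.99779319e-03.
By linearity: E[X] = C(246, 3)·p³ ≈ 2450980 · 6.99779319e-03 ≈ 17151.451158.
Since α = 1/2 < 1, p = c/n^{1/2} ≫ 1/n is above the triangle threshold p ~ 1/n. Asymptotically E[X] ~ (c³/6)·n^{3(1−α)} = (3³/6)·n^{1.5} → ∞; triangles are abundant w.h.p.

E[X] ≈ 17151.451158; in regime p = Θ(1/n^{1/2}) E[X] diverges (above the triangle threshold p ~ 1/n).


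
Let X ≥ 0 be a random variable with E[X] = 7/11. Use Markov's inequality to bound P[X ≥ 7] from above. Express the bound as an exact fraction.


μ = E[X] = 7/11, a = 7.
Markov: P[X ≥ 7] ≤ μ/a = (7/11)/7 = 1/11.
Numerically: ≈ 0.090909.
(Since a = 7 > μ = 0.636364, the bound 1/11 is < 1 and informative.)

P[X ≥ 7] ≤ 1/11 ≈ 0.090909.


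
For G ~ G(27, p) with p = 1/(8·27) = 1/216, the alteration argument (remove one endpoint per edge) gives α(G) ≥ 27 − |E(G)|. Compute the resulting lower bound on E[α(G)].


E[|E(G)|] = C(27, 2)·p = 351 · (1/216) = 13/8.
E[α(G)] ≥ n − E[|E(G)|] = 27 − 13/8 = 203/8.
Numerically: ≈ 25.3750.
(This is only a lower bound; the true E[α(G)] may be larger.)

E[α(G)] ≥ 203/8 ≈ 25.3750.


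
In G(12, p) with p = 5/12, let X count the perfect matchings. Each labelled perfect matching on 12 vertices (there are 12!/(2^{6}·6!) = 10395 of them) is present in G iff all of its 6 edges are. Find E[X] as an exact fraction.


K_12 has 12!/(2^{6}·6!) = 10395 labelled perfect matchings.
For each such perfect matching H, let X_H = 1 if all 6 edges of H are present in G. Then P[X_H = 1] = p^{6} = (5/12)^{6} = 15625/2985984.
By linearity of expectation: E[X] = Σ_H E[X_H] = 10395 · p^{6} = 10395 · 15625/2985984 = 6015625/110592.
Numerically: E[X] ≈ 54.39.

E[X] = 10395 · (5/12)^{6} = 6015625/110592 ≈ 54.39.


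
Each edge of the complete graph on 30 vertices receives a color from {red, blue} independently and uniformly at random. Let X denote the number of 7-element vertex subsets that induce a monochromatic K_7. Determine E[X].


Let X = Σ_S X_S over the C(30, 7) = 2035800 subsets S of size 7, where X_S = 1 if the K_7 on S is monochromatic.
For a fixed S, the K_7 on S has C(7, 2) = 21 edges. P[all 21 edges red] = (1/2)^21, and likewise for blue, so P[monochromatic] = 2·(1/2)^21 = 2^{1 − 21} = 1/1048576.
By linearity: E[X] = C(30, 7) · 2^{1 − 21} = 2035800 · 1/1048576 = 254475/131072.
Numerically: E[X] ≈ 1.9415.

E[X] = C(30,7)·2^(1−C(7,2)) = 254475/131072 ≈ 1.9415.


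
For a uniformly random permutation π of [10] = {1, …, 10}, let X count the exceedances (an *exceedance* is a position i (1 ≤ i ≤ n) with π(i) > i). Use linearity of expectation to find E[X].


Write X = Σ_{i=1}^{10} X_i, where X_i = 1_{π(i) > i}.
For each fixed i, π(i) is uniform over {1, …, 10} (marginal of a uniform permutation), so P[π(i) > i] = (n − i)/n. Summing: Σ_{i=1}^{10} (n − i)/n = (0 + 1 + … + 9)/10 = 10(10 − 1)/(2·10) = (10 − 1)/2.
Hence E[X] = Σ_{i=1}^{10} (10 − i)/10 = 9/2 ≈ 4.50000.

E[X] = 9/2 = 4.50000.


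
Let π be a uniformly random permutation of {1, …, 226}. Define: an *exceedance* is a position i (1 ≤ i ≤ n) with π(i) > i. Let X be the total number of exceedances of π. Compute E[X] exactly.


Write X = Σ_{i=1}^{226} X_i, where X_i = 1_{π(i) > i}.
For each fixed i, π(i) is uniform over {1, …, 226} (marginal of a uniform permutation), so P[π(i) > i] = (n − i)/n. Summing: Σ_{i=1}^{226} (n − i)/n = (0 + 1 + … + 225)/226 = 226(226 − 1)/(2·226) = (226 − 1)/2.
Hence E[X] = Σ_{i=1}^{226} (226 − i)/226 = 225/2 ≈ 112.50000.

E[X] = 225/2 = 112.50000.


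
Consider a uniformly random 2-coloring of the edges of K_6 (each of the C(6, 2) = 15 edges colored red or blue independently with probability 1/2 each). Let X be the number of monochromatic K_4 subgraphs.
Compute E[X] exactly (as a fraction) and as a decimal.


Let X = Σ_S X_S over the C(6, 4) = 15 subsets S of size 4, where X_S = 1 if the K_4 on S is monochromatic.
For a fixed S, the K_4 on S has C(4, 2) = 6 edges. P[all 6 edges red] = (1/2)^6, and likewise for blue, so P[monochromatic] = 2·(1/2)^6 = 2^{1 − 6} = 1/32.
By linearity of expectation: E[X] = C(6, 4) · 2^{1 − 6} = 15 · 1/32 = 15/32.
Numerically: E[X] ≈ 0.4688.

E[X] = C(6,4)·2^(1−C(4,2)) = 15/32 ≈ 0.4688.


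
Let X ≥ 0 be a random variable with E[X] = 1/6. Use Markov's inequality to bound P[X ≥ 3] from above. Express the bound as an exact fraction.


μ = E[X] = 1/6, a = 3.
Markov: P[X ≥ 3] ≤ μ/a = (1/6)/3 = 1/18.
Numerically: ≈ 0.05556.
(Since a = 3 > μ = 0.16667, the bound 1/18 is < 1 and informative.)

P[X ≥ 3] ≤ 1/18 ≈ 0.05556.


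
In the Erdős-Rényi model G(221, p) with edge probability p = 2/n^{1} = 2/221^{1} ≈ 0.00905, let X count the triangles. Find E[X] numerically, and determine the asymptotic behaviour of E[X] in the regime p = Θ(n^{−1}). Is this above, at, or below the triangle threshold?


Number of potential triangles: C(221, 3) = 1774630.
Each occurs with probability p³ ≈ (0.00905)³ ≈ 7.411620e-07.
By linearity: E[X] = C(221, 3)·p³ ≈ 1774630 · 7.411620e-07 ≈ 1.3153.
Here α = 1, so p = 2/n is exactly at the triangle threshold p ~ 1/n. Asymptotically E[X] → c³/6 = 2³/6 = 4/3 ≈ 1.3333, a bounded constant. In this regime the triangle count is asymptotically Poisson(c³/6).

E[X] ≈ 1.3153; in regime p = Θ(1/n^{1}) E[X] stays bounded (at the triangle threshold p ~ 1/n).


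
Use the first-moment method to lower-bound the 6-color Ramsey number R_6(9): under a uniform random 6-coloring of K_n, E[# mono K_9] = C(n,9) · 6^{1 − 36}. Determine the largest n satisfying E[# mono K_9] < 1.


We need C(n, 9) · 6^{1 − 36} < 1, i.e. C(n, 9) < 6^{36 − 1} = 1719070799748422591028658176.
Check values of n near the boundary:
  n = 4406: C(4406, 9) = 1710356485221788389505285700; 1710356485221788389505285700 < 1719070799748422591028658176? YES
  n = 4407: C(4407, 9) = 1713856532599459170657070050; 1713856532599459170657070050 < 1719070799748422591028658176? YES
  n = 4408: C(4408, 9) = 1717362945146264156457459600; 1717362945146264156457459600 < 1719070799748422591028658176? YES
  n = 4409: C(4409, 9) = 1720875732988608787686577131; 1720875732988608787686577131 < 1719070799748422591028658176? NO
  n = 4410: C(4410, 9) = 1724394906266704102180823710; 1724394906266704102180823710 < 1719070799748422591028658176? NO
The largest n with C(n, 9) < 1719070799748422591028658176 is n = 4408 (where E[X] = 35778394690547169926197075/35813974994758803979763712 ≈ 0.999007). Hence R_6(9) > 4408, i.e. R_6(9) ≥ 4409.

Largest n = 4408; hence R_6(9) > 4408.
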